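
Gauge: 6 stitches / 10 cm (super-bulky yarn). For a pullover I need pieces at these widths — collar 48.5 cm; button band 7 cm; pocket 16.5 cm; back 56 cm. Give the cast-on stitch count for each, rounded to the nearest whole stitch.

Rate = 6/10 = 0.6 sts per cm.
collar: 48.5 × 0.6 = 29.10 → 29.
button band: 7 × 0.6 = 4.20 → 4.
pocket: 16.5 × 0.6 = 9.90 → 10.
back: 56 × 0.6 = 33.60 → 34.

collar 29; button band 4; pocket 10; back 34.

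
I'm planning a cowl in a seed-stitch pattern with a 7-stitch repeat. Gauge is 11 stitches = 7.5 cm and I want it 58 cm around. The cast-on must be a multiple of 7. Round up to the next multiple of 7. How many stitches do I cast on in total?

91 stitches.

11 / 7.5 = 1.467 sts per cm.
58 × 1.467 = 85.07 sts.
Next multiple of 7: 91.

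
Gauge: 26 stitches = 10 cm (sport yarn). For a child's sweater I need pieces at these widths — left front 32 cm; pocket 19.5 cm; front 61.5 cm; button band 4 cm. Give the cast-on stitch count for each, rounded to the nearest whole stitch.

Rate = 26/10 = 2.6 sts per cm.
left front: 32 × 2.6 = 83.20 → 83.
pocket: 19.5 × 2.6 = 50.70 → 51.
front: 61.5 × 2.6 = 159.90 → 160.
button band: 4 × 2.6 = 10.40 → 10.

left front 83; pocket 51; front 160; button band 10.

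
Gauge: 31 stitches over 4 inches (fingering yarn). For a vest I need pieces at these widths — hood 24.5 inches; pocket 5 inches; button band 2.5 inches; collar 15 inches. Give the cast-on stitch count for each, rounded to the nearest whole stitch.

hood 190; pocket 39; button band 19; collar 116.

Rate = 31/4 = 7.75 sts per in.
hood: 24.5 × 7.75 = 189.88 → 190.
pocket: 5 × 7.75 = 38.75 → 39.
button band: 2.5 × 7.75 = 19.38 → 19.
collar: 15 × 7.75 = 116.25 → 116.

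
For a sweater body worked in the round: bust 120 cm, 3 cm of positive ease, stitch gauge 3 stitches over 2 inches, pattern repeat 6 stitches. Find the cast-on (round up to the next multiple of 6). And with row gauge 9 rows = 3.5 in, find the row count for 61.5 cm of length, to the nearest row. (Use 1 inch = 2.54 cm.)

Finished = 120 + 3 = 123 cm.
123 cm × 1/2.54 = 48.43 inches.
3/2 = 1.5 sts per in; 48.43 × 1.5 = 72.64 sts.
Next multiple of 6 → 78.
61.5 cm = 24.21 inches; × 2.571 = 62.26 → 62 rows.

Cast on 78 stitches; work 62 rows.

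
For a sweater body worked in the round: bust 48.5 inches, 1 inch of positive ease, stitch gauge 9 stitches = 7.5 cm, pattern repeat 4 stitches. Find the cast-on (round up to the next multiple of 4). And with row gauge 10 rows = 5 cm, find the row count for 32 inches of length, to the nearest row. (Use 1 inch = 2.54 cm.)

Finished = 48.5 + 1 = 49.5 inches.
49.5 inches × 2.54 = 125.73 cm.
9/7.5 = 1.2 sts per cm; 125.73 × 1.2 = 150.88 sts.
Next multiple of 4 → 152.
32 inches = 81.28 cm; × 2 = 162.56 → 163 rows.

Cast on 152 stitches; work 163 rows.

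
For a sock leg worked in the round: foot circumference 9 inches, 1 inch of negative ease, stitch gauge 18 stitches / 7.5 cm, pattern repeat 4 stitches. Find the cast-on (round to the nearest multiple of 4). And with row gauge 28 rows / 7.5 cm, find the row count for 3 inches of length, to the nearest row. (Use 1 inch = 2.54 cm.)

Cast on 48 stitches; work 28 rows.

Finished = 9 − 1 = 8 inches.
8 inches × 2.54 = 20.32 cm.
18/7.5 = 2.4 sts per cm; 20.32 × 2.4 = 48.77 sts.
Nearest multiple of 4 → 48.
3 inches = 7.62 cm; × 3.733 = 28.45 → 28 rows.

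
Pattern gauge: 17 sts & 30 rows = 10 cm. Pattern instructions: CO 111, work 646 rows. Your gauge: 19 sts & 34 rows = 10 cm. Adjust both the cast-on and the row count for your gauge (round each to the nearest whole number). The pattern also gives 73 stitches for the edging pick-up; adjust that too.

Stitches: 111 × 19/17 = 124.06 → 124.
Rows: 646 × 34/30 = 732.13 → 732.
edging pick-up: 73 × 19/17 = 81.59 → 82.

Cast on 124 stitches; work 732 rows; edging pick-up 82 stitches.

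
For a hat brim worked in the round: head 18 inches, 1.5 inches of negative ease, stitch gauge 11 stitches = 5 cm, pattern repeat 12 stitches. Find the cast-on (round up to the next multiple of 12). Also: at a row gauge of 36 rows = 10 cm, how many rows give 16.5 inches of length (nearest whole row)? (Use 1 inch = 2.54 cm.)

Cast on 96 stitches; work 151 rows.

Finished = 18 − 1.5 = 16.5 inches.
16.5 inches × 2.54 = 41.91 cm.
11/5 = 2.2 sts per cm; 41.91 × 2.2 = 92.20 sts.
Next multiple of 12 → 96.
16.5 inches = 41.91 cm; × 3.6 = 150.88 → 151 rows.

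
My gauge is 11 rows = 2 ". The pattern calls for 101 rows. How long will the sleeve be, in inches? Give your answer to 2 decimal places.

18.36 inches.

11 rows / 2 inch = 5.5 rows per inch.
101 / 5.5 = 18.364 inches.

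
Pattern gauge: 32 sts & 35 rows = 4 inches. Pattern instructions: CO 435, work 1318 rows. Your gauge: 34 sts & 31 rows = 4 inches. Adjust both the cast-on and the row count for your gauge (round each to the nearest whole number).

Stitches: 435 × 34/32 = 462.19 → 462.
Rows: 1318 × 31/35 = 1167.37 → 1167.

Cast on 462 stitches; work 1167 rows.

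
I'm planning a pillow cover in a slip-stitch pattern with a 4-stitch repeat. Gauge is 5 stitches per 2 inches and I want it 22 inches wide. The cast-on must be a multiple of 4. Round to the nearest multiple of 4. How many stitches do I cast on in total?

5 / 2 = 2.5 sts per inch.
22 × 2.5 = 55.00 sts.
Nearest multiple of 4: 56.

56 stitches.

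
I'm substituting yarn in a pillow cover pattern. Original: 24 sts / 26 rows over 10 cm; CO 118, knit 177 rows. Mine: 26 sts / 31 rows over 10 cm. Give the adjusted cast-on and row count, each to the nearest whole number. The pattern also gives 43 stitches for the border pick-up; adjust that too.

Stitches: 118 × 26/24 = 127.83 → 128.
Rows: 177 × 31/26 = 211.04 → 211.
border pick-up: 43 × 26/24 = 46.58 → 47.

Cast on 128 stitches; work 211 rows; border pick-up 47 stitches.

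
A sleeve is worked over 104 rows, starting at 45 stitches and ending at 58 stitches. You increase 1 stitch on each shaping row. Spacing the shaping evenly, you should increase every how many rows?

Stitches to add: |58 − 45| = 13.
Shaping rows needed: 13 / 1 = 13.
104 rows / 13 = every 8 rows.

Increase every 8th row.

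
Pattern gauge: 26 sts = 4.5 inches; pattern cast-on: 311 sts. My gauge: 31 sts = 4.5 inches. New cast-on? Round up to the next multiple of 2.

Scale factor = 31 / 26 = 1.192.
311 × 31 / 26 = 370.81 sts.
→ 372 sts.

CO 372 sts.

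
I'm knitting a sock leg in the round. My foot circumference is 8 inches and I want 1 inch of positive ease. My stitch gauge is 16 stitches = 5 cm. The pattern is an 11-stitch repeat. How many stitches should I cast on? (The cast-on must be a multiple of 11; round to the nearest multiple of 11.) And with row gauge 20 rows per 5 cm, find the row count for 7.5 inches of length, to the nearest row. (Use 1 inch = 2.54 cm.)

Finished = 8 + 1 = 9 inches.
9 inches × 2.54 = 22.86 cm.
16/5 = 3.2 sts per cm; 22.86 × 3.2 = 73.15 sts.
Nearest multiple of 11 → 77.
7.5 inches = 19.05 cm; × 4 = 76.20 → 76 rows.

Cast on 77 stitches; work 76 rows.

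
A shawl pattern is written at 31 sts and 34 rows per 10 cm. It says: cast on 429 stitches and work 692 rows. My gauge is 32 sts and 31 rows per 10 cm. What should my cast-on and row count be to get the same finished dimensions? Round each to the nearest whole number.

Stitches: 429 × 32/31 = 442.84 → 443.
Rows: 692 × 31/34 = 630.94 → 631.

Cast on 443 stitches; work 631 rows.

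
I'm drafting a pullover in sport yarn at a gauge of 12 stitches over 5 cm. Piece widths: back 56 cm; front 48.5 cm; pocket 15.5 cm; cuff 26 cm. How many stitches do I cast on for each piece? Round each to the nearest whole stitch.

Rate = 12/5 = 2.4 sts per cm.
back: 56 × 2.4 = 134.40 → 134.
front: 48.5 × 2.4 = 116.40 → 116.
pocket: 15.5 × 2.4 = 37.20 → 37.
cuff: 26 × 2.4 = 62.40 → 62.

back 134; front 116; pocket 37; cuff 62.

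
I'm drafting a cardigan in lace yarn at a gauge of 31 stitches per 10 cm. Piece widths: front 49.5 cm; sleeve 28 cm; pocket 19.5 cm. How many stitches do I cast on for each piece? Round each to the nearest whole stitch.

Rate = 31/10 = 3.1 sts per cm.
front: 49.5 × 3.1 = 153.45 → 153.
sleeve: 28 × 3.1 = 86.80 → 87.
pocket: 19.5 × 3.1 = 60.45 → 60.

front 153; sleeve 87; pocket 60.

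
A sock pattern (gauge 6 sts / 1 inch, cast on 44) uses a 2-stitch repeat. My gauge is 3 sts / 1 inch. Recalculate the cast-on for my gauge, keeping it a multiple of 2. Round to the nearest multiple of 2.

22 stitches.

44 × 3 / 6 = 22.00.
Nearest multiple of 2: 22.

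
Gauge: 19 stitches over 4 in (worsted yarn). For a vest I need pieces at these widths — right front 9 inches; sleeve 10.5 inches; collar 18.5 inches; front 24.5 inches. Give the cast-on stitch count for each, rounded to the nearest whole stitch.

right front 43; sleeve 50; collar 88; front 116.

Rate = 19/4 = 4.75 sts per in.
right front: 9 × 4.75 = 42.75 → 43.
sleeve: 10.5 × 4.75 = 49.88 → 50.
collar: 18.5 × 4.75 = 87.88 → 88.
front: 24.5 × 4.75 = 116.38 → 116.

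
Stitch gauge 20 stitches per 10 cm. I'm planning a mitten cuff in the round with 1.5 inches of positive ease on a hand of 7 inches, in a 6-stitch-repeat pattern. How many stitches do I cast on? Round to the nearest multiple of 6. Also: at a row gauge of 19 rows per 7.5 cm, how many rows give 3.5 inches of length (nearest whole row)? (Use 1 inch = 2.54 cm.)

Cast on 42 stitches; work 23 rows.

Finished = 7 + 1.5 = 8.5 inches.
8.5 inches × 2.54 = 21.59 cm.
20/10 = 2 sts per cm; 21.59 × 2 = 43.18 sts.
Nearest multiple of 6 → 42.
3.5 inches = 8.89 cm; × 2.533 = 22.52 → 23 rows.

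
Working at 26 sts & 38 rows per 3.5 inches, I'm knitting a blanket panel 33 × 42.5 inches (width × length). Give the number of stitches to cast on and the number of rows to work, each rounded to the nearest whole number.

Cast on 245 stitches and work 461 rows.

Stitch gauge = 26/3.5 = 7.429 sts/in; 33 × 7.429 = 245.14 → 245 sts.
Row gauge = 38/3.5 = 10.857 rows/in; 42.5 × 10.857 = 461.43 → 461 rows.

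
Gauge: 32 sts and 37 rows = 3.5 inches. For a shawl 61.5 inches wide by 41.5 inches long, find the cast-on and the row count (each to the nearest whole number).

Cast on 562 stitches and work 439 rows.

Stitch gauge = 32/3.5 = 9.143 sts/in; 61.5 × 9.143 = 562.29 → 562 sts.
Row gauge = 37/3.5 = 10.571 rows/in; 41.5 × 10.571 = 438.71 → 439 rows.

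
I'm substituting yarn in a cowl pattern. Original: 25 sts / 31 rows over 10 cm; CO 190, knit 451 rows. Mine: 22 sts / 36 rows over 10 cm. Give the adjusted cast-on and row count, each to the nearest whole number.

Stitches: 190 × 22/25 = 167.20 → 167.
Rows: 451 × 36/31 = 523.74 → 524.

Cast on 167 stitches; work 524 rows.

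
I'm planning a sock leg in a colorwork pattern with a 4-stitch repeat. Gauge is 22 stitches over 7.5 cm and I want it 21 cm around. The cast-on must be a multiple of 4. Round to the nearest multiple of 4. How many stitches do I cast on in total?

Cast on 60 stitches.

22 / 7.5 = 2.933 sts per cm.
21 × 2.933 = 61.60 sts.
Nearest multiple of 4: 60.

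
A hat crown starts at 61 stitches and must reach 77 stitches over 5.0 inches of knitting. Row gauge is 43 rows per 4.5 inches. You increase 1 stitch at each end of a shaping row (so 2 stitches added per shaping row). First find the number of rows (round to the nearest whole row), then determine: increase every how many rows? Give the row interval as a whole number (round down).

Rows = 5.0 × 9.556 = 47.8 → 48 rows.
Stitches to add: 16 → 8 shaping rows (at 2 st each).
48 / 8 = 6.00 → every 6 rows.

Increase every 6th row.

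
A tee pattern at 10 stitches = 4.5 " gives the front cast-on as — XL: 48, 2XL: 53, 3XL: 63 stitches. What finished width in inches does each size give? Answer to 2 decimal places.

10/4.5 = 2.222 sts per in.
XL: 48 / 2.222 = 21.600 → 21.60 in.
2XL: 53 / 2.222 = 23.850 → 23.85 in.
3XL: 63 / 2.222 = 28.350 → 28.35 in.

XL 21.60 inches; 2XL 23.85 inches; 3XL 28.35 inches.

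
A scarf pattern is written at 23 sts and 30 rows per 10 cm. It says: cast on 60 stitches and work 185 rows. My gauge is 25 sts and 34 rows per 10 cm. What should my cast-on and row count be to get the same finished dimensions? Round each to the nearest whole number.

Cast on 65 stitches; work 210 rows.

Stitches: 60 × 25/23 = 65.22 → 65.
Rows: 185 × 34/30 = 209.67 → 210.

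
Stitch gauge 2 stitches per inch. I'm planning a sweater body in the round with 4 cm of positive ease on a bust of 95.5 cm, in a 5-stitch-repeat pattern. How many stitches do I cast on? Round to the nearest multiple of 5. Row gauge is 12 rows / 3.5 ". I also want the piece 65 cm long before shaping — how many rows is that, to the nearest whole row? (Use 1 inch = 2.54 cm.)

Cast on 80 stitches; work 88 rows.

Finished = 95.5 + 4 = 99.5 cm.
99.5 cm × 1/2.54 = 39.17 inches.
2/1 = 2 sts per in; 39.17 × 2 = 78.35 sts.
Nearest multiple of 5 → 80.
65 cm = 25.59 inches; × 3.429 = 87.74 → 88 rows.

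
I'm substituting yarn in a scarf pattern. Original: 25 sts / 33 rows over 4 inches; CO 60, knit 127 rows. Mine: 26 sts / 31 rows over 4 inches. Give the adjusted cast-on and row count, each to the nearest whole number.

Cast on 62 stitches; work 119 rows.

Stitches: 60 × 26/25 = 62.40 → 62.
Rows: 127 × 31/33 = 119.30 → 119.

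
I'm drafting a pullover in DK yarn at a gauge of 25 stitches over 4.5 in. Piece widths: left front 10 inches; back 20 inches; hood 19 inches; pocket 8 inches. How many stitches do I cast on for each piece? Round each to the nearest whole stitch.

Rate = 25/4.5 = 5.556 sts per in.
left front: 10 × 5.556 = 55.56 → 56.
back: 20 × 5.556 = 111.11 → 111.
hood: 19 × 5.556 = 105.56 → 106.
pocket: 8 × 5.556 = 44.44 → 44.

left front 56; back 111; hood 106; pocket 44.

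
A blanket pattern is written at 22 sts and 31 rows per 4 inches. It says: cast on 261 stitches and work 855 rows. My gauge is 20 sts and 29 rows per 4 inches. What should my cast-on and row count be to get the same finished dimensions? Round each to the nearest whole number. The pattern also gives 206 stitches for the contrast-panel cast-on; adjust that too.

Cast on 237 stitches; work 800 rows; contrast-panel cast-on 187 stitches.

Stitches: 261 × 20/22 = 237.27 → 237.
Rows: 855 × 29/31 = 799.84 → 800.
contrast-panel cast-on: 206 × 20/22 = 187.27 → 187.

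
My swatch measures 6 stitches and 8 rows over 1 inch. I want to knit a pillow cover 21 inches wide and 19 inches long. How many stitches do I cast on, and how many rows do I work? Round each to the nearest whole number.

Cast on 126 stitches and work 152 rows.

Stitch gauge = 6/1 = 6 sts/in; 21 × 6 = 126.00 → 126 sts.
Row gauge = 8/1 = 8 rows/in; 19 × 8 = 152.00 → 152 rows.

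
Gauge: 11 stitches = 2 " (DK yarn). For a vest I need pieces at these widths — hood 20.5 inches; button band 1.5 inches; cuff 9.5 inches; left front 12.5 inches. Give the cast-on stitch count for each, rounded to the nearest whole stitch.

Rate = 11/2 = 5.5 sts per in.
hood: 20.5 × 5.5 = 112.75 → 113.
button band: 1.5 × 5.5 = 8.25 → 8.
cuff: 9.5 × 5.5 = 52.25 → 52.
left front: 12.5 × 5.5 = 68.75 → 69.

hood 113; button band 8; cuff 52; left front 69.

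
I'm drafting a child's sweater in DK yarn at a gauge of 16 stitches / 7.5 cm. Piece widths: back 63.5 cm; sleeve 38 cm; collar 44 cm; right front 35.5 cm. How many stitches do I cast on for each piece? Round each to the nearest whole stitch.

back 135; sleeve 81; collar 94; right front 76.

Rate = 16/7.5 = 2.133 sts per cm.
back: 63.5 × 2.133 = 135.47 → 135.
sleeve: 38 × 2.133 = 81.07 → 81.
collar: 44 × 2.133 = 93.87 → 94.
right front: 35.5 × 2.133 = 75.73 → 76.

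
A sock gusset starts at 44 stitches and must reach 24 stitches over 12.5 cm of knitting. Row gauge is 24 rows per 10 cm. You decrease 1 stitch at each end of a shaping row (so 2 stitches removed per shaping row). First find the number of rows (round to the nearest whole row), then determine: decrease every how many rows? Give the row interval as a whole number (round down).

Rows = 12.5 × 2.4 = 30.0 → 30 rows.
Stitches to remove: 20 → 10 shaping rows (at 2 st each).
30 / 10 = 3.00 → every 3 rows.

Decrease every 3rd row.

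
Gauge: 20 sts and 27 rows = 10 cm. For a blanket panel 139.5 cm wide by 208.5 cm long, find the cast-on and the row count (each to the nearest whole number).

Cast on 279 stitches and work 563 rows.

Stitch gauge = 20/10 = 2 sts/cm; 139.5 × 2 = 279.00 → 279 sts.
Row gauge = 27/10 = 2.7 rows/cm; 208.5 × 2.7 = 562.95 → 563 rows.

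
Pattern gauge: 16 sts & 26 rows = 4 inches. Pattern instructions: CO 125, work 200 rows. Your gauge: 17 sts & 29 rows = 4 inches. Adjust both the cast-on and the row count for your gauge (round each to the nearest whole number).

Stitches: 125 × 17/16 = 132.81 → 133.
Rows: 200 × 29/26 = 223.08 → 223.

Cast on 133 stitches; work 223 rows.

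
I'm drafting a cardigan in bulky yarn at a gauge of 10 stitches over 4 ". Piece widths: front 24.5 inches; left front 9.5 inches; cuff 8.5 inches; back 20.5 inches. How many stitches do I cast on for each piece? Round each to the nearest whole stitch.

Rate = 10/4 = 2.5 sts per in.
front: 24.5 × 2.5 = 61.25 → 61.
left front: 9.5 × 2.5 = 23.75 → 24.
cuff: 8.5 × 2.5 = 21.25 → 21.
back: 20.5 × 2.5 = 51.25 → 51.

front 61; left front 24; cuff 21; back 51.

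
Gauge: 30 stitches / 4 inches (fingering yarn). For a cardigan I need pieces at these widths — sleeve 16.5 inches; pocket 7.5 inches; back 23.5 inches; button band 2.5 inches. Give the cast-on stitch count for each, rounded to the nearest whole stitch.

Rate = 30/4 = 7.5 sts per in.
sleeve: 16.5 × 7.5 = 123.75 → 124.
pocket: 7.5 × 7.5 = 56.25 → 56.
back: 23.5 × 7.5 = 176.25 → 176.
button band: 2.5 × 7.5 = 18.75 → 19.

sleeve 124; pocket 56; back 176; button band 19.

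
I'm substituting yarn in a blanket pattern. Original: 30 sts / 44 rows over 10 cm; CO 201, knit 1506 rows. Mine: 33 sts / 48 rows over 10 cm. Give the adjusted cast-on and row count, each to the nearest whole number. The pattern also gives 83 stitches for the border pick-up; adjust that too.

Stitches: 201 × 33/30 = 221.10 → 221.
Rows: 1506 × 48/44 = 1642.91 → 1643.
border pick-up: 83 × 33/30 = 91.30 → 91.

Cast on 221 stitches; work 1643 rows; border pick-up 91 stitches.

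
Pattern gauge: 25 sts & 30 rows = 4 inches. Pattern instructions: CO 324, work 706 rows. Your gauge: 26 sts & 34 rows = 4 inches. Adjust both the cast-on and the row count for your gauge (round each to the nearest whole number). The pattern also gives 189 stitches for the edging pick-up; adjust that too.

Stitches: 324 × 26/25 = 336.96 → 337.
Rows: 706 × 34/30 = 800.13 → 800.
edging pick-up: 189 × 26/25 = 196.56 → 197.

Cast on 337 stitches; work 800 rows; edging pick-up 197 stitches.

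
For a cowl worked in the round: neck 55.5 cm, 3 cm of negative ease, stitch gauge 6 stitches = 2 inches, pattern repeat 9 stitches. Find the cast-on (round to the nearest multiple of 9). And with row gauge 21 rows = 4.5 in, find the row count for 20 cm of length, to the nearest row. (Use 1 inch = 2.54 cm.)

Cast on 63 stitches; work 37 rows.

Finished = 55.5 − 3 = 52.5 cm.
52.5 cm × 1/2.54 = 20.67 inches.
6/2 = 3 sts per in; 20.67 × 3 = 62.01 sts.
Nearest multiple of 9 → 63.
20 cm = 7.87 inches; × 4.667 = 36.75 → 37 rows.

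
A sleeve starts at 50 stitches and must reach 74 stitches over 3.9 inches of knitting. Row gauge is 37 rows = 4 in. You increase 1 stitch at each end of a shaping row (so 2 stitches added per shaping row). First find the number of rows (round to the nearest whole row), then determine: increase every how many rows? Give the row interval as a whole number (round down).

Increase every 3rd row.

Rows = 3.9 × 9.25 = 36.1 → 36 rows.
Stitches to add: 24 → 12 shaping rows (at 2 st each).
36 / 12 = 3.00 → every 3 rows.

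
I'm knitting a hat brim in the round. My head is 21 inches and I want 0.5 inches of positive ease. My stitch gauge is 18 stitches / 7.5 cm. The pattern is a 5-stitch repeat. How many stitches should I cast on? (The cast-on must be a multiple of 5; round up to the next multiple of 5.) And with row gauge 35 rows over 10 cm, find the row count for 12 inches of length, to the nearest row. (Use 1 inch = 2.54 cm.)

Cast on 135 stitches; work 107 rows.

Finished = 21 + 0.5 = 21.5 inches.
21.5 inches × 2.54 = 54.61 cm.
18/7.5 = 2.4 sts per cm; 54.61 × 2.4 = 131.06 sts.
Next multiple of 5 → 135.
12 inches = 30.48 cm; × 3.5 = 106.68 → 107 rows.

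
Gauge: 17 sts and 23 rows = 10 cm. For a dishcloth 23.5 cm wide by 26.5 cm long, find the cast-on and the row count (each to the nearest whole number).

Cast on 40 stitches and work 61 rows.

Stitch gauge = 17/10 = 1.7 sts/cm; 23.5 × 1.7 = 39.95 → 40 sts.
Row gauge = 23/10 = 2.3 rows/cm; 26.5 × 2.3 = 60.95 → 61 rows.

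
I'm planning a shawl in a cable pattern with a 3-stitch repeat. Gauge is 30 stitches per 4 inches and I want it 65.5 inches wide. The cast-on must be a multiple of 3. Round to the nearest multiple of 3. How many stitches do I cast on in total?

30 / 4 = 7.5 sts per inch.
65.5 × 7.5 = 491.25 sts.
Nearest multiple of 3: 492.

492 stitches.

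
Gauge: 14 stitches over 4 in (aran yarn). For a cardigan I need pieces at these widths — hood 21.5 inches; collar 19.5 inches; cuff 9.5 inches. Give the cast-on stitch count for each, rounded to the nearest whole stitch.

hood 75; collar 68; cuff 33.

Rate = 14/4 = 3.5 sts per in.
hood: 21.5 × 3.5 = 75.25 → 75.
collar: 19.5 × 3.5 = 68.25 → 68.
cuff: 9.5 × 3.5 = 33.25 → 33.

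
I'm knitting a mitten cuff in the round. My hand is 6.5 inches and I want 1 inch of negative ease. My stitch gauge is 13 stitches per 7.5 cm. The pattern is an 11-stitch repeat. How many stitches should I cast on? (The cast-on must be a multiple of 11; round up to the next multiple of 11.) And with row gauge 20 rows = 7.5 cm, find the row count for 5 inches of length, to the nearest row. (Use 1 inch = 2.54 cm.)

Cast on 33 stitches; work 34 rows.

Finished = 6.5 − 1 = 5.5 inches.
5.5 inches × 2.54 = 13.97 cm.
13/7.5 = 1.733 sts per cm; 13.97 × 1.733 = 24.21 sts.
Next multiple of 11 → 33.
5 inches = 12.70 cm; × 2.667 = 33.87 → 34 rows.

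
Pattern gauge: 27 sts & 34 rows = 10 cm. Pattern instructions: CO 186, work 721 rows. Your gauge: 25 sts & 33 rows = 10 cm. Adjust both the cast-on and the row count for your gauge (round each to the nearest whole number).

Stitches: 186 × 25/27 = 172.22 → 172.
Rows: 721 × 33/34 = 699.79 → 700.

Cast on 172 stitches; work 700 rows.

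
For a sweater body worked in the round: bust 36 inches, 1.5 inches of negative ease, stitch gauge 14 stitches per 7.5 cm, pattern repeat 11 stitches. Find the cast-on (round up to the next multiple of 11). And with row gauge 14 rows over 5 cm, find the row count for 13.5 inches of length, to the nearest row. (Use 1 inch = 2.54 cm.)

Cast on 165 stitches; work 96 rows.

Finished = 36 − 1.5 = 34.5 inches.
34.5 inches × 2.54 = 87.63 cm.
14/7.5 = 1.867 sts per cm; 87.63 × 1.867 = 163.58 sts.
Next multiple of 11 → 165.
13.5 inches = 34.29 cm; × 2.8 = 96.01 → 96 rows.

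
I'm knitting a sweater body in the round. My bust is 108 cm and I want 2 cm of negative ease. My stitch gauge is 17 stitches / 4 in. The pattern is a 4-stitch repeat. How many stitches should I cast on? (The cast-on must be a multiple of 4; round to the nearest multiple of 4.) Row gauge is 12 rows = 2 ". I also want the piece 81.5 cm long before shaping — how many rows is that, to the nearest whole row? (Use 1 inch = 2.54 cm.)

Finished = 108 − 2 = 106 cm.
106 cm × 1/2.54 = 41.73 inches.
17/4 = 4.25 sts per in; 41.73 × 4.25 = 177.36 sts.
Nearest multiple of 4 → 176.
81.5 cm = 32.09 inches; × 6 = 192.52 → 193 rows.

Cast on 176 stitches; work 193 rows.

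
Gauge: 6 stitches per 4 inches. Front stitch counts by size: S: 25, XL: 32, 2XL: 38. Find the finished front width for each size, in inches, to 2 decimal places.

S 16.67 inches; XL 21.33 inches; 2XL 25.33 inches.

6/4 = 1.5 sts per in.
S: 25 / 1.5 = 16.667 → 16.67 in.
XL: 32 / 1.5 = 21.333 → 21.33 in.
2XL: 38 / 1.5 = 25.333 → 25.33 in.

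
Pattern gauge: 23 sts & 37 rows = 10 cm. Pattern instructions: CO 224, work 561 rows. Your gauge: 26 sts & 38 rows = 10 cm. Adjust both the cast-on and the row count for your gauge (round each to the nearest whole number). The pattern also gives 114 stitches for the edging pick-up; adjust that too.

Stitches: 224 × 26/23 = 253.22 → 253.
Rows: 561 × 38/37 = 576.16 → 576.
edging pick-up: 114 × 26/23 = 128.87 → 129.

Cast on 253 stitches; work 576 rows; edging pick-up 129 stitches.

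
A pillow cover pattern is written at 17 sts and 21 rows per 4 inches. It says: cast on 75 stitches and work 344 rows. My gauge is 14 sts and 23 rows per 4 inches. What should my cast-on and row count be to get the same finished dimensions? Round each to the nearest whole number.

Stitches: 75 × 14/17 = 61.76 → 62.
Rows: 344 × 23/21 = 376.76 → 377.

Cast on 62 stitches; work 377 rows.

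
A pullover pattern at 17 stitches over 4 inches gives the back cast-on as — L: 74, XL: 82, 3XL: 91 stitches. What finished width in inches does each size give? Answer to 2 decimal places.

17/4 = 4.25 sts per in.
L: 74 / 4.25 = 17.412 → 17.41 in.
XL: 82 / 4.25 = 19.294 → 19.29 in.
3XL: 91 / 4.25 = 21.412 → 21.41 in.

L 17.41 inches; XL 19.29 inches; 3XL 21.41 inches.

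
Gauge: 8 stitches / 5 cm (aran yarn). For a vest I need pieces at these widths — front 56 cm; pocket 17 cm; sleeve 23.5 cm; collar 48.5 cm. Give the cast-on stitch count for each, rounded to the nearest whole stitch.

Rate = 8/5 = 1.6 sts per cm.
front: 56 × 1.6 = 89.60 → 90.
pocket: 17 × 1.6 = 27.20 → 27.
sleeve: 23.5 × 1.6 = 37.60 → 38.
collar: 48.5 × 1.6 = 77.60 → 78.

front 90; pocket 27; sleeve 38; collar 78.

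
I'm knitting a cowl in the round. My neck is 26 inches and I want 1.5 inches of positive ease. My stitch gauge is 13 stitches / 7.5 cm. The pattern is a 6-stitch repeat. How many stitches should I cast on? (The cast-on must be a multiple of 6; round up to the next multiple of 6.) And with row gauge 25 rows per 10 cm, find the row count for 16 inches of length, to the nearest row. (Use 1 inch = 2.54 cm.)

Finished = 26 + 1.5 = 27.5 inches.
27.5 inches × 2.54 = 69.85 cm.
13/7.5 = 1.733 sts per cm; 69.85 × 1.733 = 121.07 sts.
Next multiple of 6 → 126.
16 inches = 40.64 cm; × 2.5 = 101.60 → 102 rows.

Cast on 126 stitches; work 102 rows.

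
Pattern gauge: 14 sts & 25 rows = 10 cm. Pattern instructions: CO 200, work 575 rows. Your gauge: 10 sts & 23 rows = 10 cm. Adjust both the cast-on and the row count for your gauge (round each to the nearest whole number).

Cast on 143 stitches; work 529 rows.

Stitches: 200 × 10/14 = 142.86 → 143.
Rows: 575 × 23/25 = 529.00 → 529.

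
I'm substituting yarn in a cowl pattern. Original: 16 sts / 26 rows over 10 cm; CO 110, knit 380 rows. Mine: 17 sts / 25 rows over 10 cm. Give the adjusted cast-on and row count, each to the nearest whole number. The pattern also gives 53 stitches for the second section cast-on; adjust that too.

Stitches: 110 × 17/16 = 116.88 → 117.
Rows: 380 × 25/26 = 365.38 → 365.
second section cast-on: 53 × 17/16 = 56.31 → 56.

Cast on 117 stitches; work 365 rows; second section cast-on 56 stitches.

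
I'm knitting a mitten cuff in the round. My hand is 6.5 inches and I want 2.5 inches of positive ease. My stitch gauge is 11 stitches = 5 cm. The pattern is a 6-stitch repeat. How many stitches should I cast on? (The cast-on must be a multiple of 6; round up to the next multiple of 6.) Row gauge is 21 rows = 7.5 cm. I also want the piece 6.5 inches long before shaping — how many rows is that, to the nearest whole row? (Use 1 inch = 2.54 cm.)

Cast on 54 stitches; work 46 rows.

Finished = 6.5 + 2.5 = 9 inches.
9 inches × 2.54 = 22.86 cm.
11/5 = 2.2 sts per cm; 22.86 × 2.2 = 50.29 sts.
Next multiple of 6 → 54.
6.5 inches = 16.51 cm; × 2.8 = 46.23 → 46 rows.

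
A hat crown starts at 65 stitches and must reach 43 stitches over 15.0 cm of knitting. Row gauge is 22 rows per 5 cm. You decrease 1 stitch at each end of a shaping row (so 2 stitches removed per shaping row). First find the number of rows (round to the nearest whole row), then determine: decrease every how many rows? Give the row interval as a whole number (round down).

Decrease every 6th row.

Rows = 15.0 × 4.4 = 66.0 → 66 rows.
Stitches to remove: 22 → 11 shaping rows (at 2 st each).
66 / 11 = 6.00 → every 6 rows.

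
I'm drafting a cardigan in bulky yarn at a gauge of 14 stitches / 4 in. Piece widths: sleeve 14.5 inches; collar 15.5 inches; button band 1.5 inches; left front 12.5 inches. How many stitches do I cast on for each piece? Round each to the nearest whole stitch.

sleeve 51; collar 54; button band 5; left front 44.

Rate = 14/4 = 3.5 sts per in.
sleeve: 14.5 × 3.5 = 50.75 → 51.
collar: 15.5 × 3.5 = 54.25 → 54.
button band: 1.5 × 3.5 = 5.25 → 5.
left front: 12.5 × 3.5 = 43.75 → 44.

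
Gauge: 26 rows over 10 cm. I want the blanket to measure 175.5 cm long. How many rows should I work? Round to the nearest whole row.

456 rows.

26 rows / 10 cm = 2.6 rows per cm.
175.5 × 2.6 = 456.30 rows.
Round to nearest → 456.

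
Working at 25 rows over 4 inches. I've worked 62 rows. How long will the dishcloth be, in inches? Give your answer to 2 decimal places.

9.92 inches.

25 rows / 4 inch = 6.25 rows per inch.
62 / 6.25 = 9.920 inches.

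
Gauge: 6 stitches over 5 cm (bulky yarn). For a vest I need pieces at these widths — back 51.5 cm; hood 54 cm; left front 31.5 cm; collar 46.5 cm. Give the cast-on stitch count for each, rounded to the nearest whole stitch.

Rate = 6/5 = 1.2 sts per cm.
back: 51.5 × 1.2 = 61.80 → 62.
hood: 54 × 1.2 = 64.80 → 65.
left front: 31.5 × 1.2 = 37.80 → 38.
collar: 46.5 × 1.2 = 55.80 → 56.

back 62; hood 65; left front 38; collar 56.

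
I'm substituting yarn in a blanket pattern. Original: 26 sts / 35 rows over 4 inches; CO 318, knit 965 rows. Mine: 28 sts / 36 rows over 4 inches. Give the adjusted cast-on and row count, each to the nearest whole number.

Stitches: 318 × 28/26 = 342.46 → 342.
Rows: 965 × 36/35 = 992.57 → 993.

Cast on 342 stitches; work 993 rows.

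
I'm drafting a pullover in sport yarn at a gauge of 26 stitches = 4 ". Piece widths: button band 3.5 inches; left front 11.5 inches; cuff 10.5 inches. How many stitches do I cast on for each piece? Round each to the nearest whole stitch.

Rate = 26/4 = 6.5 sts per in.
button band: 3.5 × 6.5 = 22.75 → 23.
left front: 11.5 × 6.5 = 74.75 → 75.
cuff: 10.5 × 6.5 = 68.25 → 68.

button band 23; left front 75; cuff 68.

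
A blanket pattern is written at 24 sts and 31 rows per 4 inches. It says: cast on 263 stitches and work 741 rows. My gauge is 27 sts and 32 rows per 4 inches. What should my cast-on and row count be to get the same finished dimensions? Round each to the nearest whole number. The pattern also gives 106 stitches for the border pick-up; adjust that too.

Cast on 296 stitches; work 765 rows; border pick-up 119 stitches.

Stitches: 263 × 27/24 = 295.88 → 296.
Rows: 741 × 32/31 = 764.90 → 765.
border pick-up: 106 × 27/24 = 119.25 → 119.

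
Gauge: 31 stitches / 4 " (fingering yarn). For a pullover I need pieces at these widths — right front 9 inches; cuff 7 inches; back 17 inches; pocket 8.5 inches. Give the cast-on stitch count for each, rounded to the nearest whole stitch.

Rate = 31/4 = 7.75 sts per in.
right front: 9 × 7.75 = 69.75 → 70.
cuff: 7 × 7.75 = 54.25 → 54.
back: 17 × 7.75 = 131.75 → 132.
pocket: 8.5 × 7.75 = 65.88 → 66.

right front 70; cuff 54; back 132; pocket 66.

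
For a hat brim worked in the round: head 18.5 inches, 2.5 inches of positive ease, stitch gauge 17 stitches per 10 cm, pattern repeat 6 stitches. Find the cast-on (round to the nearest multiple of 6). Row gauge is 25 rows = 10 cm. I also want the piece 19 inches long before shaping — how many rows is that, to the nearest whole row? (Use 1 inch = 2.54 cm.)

Finished = 18.5 + 2.5 = 21 inches.
21 inches × 2.54 = 53.34 cm.
17/10 = 1.7 sts per cm; 53.34 × 1.7 = 90.68 sts.
Nearest multiple of 6 → 90.
19 inches = 48.26 cm; × 2.5 = 120.65 → 121 rows.

Cast on 90 stitches; work 121 rows.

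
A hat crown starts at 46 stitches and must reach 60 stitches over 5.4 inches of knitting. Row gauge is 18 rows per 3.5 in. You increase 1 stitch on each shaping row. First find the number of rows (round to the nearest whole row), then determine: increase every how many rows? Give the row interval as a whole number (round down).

Rows = 5.4 × 5.143 = 27.8 → 28 rows.
Stitches to add: 14 → 14 shaping rows (at 1 st each).
28 / 14 = 2.00 → every 2 rows.

Increase every 2nd row.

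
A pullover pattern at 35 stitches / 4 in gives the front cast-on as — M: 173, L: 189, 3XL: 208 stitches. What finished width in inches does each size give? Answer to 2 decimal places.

M 19.77 inches; L 21.60 inches; 3XL 23.77 inches.

35/4 = 8.75 sts per in.
M: 173 / 8.75 = 19.771 → 19.77 in.
L: 189 / 8.75 = 21.600 → 21.60 in.
3XL: 208 / 8.75 = 23.771 → 23.77 in.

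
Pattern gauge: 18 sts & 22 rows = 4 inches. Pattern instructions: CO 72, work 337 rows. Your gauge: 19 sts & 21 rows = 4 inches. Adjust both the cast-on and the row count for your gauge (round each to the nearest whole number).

Cast on 76 stitches; work 322 rows.

Stitches: 72 × 19/18 = 76.00 → 76.
Rows: 337 × 21/22 = 321.68 → 322.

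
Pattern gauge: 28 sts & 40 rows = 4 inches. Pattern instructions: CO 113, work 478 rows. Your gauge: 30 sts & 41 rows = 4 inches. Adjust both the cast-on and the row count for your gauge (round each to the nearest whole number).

Stitches: 113 × 30/28 = 121.07 → 121.
Rows: 478 × 41/40 = 489.95 → 490.

Cast on 121 stitches; work 490 rows.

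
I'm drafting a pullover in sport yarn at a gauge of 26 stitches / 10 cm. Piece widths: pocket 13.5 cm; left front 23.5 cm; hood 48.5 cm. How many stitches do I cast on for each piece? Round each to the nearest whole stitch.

pocket 35; left front 61; hood 126.

Rate = 26/10 = 2.6 sts per cm.
pocket: 13.5 × 2.6 = 35.10 → 35.
left front: 23.5 × 2.6 = 61.10 → 61.
hood: 48.5 × 2.6 = 126.10 → 126.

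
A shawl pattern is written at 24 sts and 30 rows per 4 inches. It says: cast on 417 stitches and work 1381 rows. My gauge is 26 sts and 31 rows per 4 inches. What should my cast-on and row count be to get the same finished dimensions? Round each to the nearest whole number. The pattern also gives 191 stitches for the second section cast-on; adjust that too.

Stitches: 417 × 26/24 = 451.75 → 452.
Rows: 1381 × 31/30 = 1427.03 → 1427.
second section cast-on: 191 × 26/24 = 206.92 → 207.

Cast on 452 stitches; work 1427 rows; second section cast-on 207 stitches.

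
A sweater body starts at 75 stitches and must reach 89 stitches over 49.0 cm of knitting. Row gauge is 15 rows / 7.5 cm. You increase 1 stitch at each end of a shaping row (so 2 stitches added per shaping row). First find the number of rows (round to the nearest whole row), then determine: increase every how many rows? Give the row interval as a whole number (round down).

Increase every 14th row.

Rows = 49.0 × 2 = 98.0 → 98 rows.
Stitches to add: 14 → 7 shaping rows (at 2 st each).
98 / 7 = 14.00 → every 14 rows.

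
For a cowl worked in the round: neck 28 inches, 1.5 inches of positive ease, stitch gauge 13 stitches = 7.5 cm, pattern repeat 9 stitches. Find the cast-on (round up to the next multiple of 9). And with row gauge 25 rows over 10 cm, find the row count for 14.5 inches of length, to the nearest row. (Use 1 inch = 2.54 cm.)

Cast on 135 stitches; work 92 rows.

Finished = 28 + 1.5 = 29.5 inches.
29.5 inches × 2.54 = 74.93 cm.
13/7.5 = 1.733 sts per cm; 74.93 × 1.733 = 129.88 sts.
Next multiple of 9 → 135.
14.5 inches = 36.83 cm; × 2.5 = 92.08 → 92 rows.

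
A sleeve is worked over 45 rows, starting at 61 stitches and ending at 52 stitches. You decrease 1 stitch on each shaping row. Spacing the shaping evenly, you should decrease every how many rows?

Decrease every 5th row.

Stitches to remove: |52 − 61| = 9.
Shaping rows needed: 9 / 1 = 9.
45 rows / 9 = every 5 rows.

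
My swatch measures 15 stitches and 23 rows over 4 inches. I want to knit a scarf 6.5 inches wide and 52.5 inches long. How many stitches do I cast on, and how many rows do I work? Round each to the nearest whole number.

Cast on 24 stitches and work 302 rows.

Stitch gauge = 15/4 = 3.75 sts/in; 6.5 × 3.75 = 24.38 → 24 sts.
Row gauge = 23/4 = 5.75 rows/in; 52.5 × 5.75 = 301.88 → 302 rows.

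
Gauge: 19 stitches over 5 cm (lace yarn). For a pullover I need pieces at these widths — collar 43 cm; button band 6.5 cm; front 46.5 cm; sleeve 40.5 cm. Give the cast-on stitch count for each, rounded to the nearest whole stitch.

Rate = 19/5 = 3.8 sts per cm.
collar: 43 × 3.8 = 163.40 → 163.
button band: 6.5 × 3.8 = 24.70 → 25.
front: 46.5 × 3.8 = 176.70 → 177.
sleeve: 40.5 × 3.8 = 153.90 → 154.

collar 163; button band 25; front 177; sleeve 154.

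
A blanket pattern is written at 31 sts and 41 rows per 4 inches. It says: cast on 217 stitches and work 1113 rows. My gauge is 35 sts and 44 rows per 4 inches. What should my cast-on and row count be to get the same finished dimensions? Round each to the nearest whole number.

Stitches: 217 × 35/31 = 245.00 → 245.
Rows: 1113 × 44/41 = 1194.44 → 1194.

Cast on 245 stitches; work 1194 rows.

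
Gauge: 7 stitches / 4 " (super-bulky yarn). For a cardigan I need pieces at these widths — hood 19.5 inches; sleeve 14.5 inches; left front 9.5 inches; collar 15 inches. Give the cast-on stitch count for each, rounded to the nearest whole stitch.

Rate = 7/4 = 1.75 sts per in.
hood: 19.5 × 1.75 = 34.12 → 34.
sleeve: 14.5 × 1.75 = 25.38 → 25.
left front: 9.5 × 1.75 = 16.62 → 17.
collar: 15 × 1.75 = 26.25 → 26.

hood 34; sleeve 25; left front 17; collar 26.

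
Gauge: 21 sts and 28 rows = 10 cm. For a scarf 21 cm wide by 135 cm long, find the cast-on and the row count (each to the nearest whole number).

Stitch gauge = 21/10 = 2.1 sts/cm; 21 × 2.1 = 44.10 → 44 sts.
Row gauge = 28/10 = 2.8 rows/cm; 135 × 2.8 = 378.00 → 378 rows.

Cast on 44 stitches and work 378 rows.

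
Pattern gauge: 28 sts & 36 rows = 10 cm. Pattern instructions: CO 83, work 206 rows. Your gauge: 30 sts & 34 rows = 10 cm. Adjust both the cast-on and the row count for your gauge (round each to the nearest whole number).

Cast on 89 stitches; work 195 rows.

Stitches: 83 × 30/28 = 88.93 → 89.
Rows: 206 × 34/36 = 194.56 → 195.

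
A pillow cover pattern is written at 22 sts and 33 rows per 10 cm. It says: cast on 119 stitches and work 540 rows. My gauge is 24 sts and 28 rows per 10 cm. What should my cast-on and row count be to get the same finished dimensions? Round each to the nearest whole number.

Cast on 130 stitches; work 458 rows.

Stitches: 119 × 24/22 = 129.82 → 130.
Rows: 540 × 28/33 = 458.18 → 458.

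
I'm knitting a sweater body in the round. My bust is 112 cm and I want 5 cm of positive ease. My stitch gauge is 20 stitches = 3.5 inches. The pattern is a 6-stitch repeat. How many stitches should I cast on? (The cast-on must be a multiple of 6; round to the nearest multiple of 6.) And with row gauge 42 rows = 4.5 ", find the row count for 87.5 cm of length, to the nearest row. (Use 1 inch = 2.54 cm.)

Finished = 112 + 5 = 117 cm.
117 cm × 1/2.54 = 46.06 inches.
20/3.5 = 5.714 sts per in; 46.06 × 5.714 = 263.22 sts.
Nearest multiple of 6 → 264.
87.5 cm = 34.45 inches; × 9.333 = 321.52 → 322 rows.

Cast on 264 stitches; work 322 rows.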